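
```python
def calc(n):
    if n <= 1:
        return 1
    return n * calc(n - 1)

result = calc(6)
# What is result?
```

calc(6) = 6 * 5 * 4 * 3 * 2 * 1 = 720

Answer: 720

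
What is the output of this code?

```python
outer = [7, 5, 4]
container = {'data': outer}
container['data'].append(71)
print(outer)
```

Key concept: dict holds reference to list.
Step by step:
`outer = [7, 5, 4]` → outer = [7, 5, 4]
`container = {'data': outer}` → container = {'data': [7, 5, 4]}
`container['data'].append(71)` → outer = [7, 5, 4, 71]; container = {'data': [7, 5, 4, 71]}
`print(outer)` → prints [7, 5, 4, 71]

Answer: [7, 5, 4, 71]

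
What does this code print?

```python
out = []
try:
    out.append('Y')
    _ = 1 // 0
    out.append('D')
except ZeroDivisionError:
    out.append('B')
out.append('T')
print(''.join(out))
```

Execution trace: 'Y' (try body) → 'B' (except ZeroDivisionError) → 'T' (after the try/except). Output: YBT

Answer: YBT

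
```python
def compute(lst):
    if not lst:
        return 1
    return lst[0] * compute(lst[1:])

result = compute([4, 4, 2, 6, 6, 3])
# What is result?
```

Product over [4, 4, 2, 6, 6, 3] = 4 * 4 * 2 * 6 * 6 * 3 = 3456

Answer: 3456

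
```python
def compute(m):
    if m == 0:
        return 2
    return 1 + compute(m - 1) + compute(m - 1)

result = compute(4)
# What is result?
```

compute(m) = 1 + 2·compute(m-1), compute(0)=2. Closed form: (2+1)·2^4 - 1 = 47.

Answer: 47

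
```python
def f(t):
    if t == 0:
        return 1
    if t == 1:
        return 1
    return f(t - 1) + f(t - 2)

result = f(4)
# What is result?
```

Build up from base cases: f(0)=1, f(1)=1, f(2)=2, f(3)=3, f(4)=5

Answer: 5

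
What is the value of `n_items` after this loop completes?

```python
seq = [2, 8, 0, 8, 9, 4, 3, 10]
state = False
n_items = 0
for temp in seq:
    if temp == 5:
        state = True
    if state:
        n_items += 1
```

Count elements after first 5 in [2, 8, 0, 8, 9, 4, 3, 10]
`n_items` takes the values: 0

Answer: 0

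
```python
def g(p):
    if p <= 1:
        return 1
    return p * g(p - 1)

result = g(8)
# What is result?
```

g(8) = 8 * 7 * 6 * 5 * 4 * 3 * 2 * 1 = 40320

Answer: 40320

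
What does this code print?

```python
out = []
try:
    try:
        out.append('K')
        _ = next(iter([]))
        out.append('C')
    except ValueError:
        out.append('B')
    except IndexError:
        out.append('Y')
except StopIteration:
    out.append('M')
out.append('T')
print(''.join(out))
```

Execution trace: 'K' (try body) → 'M' (outer except StopIteration) → 'T' (after the try/except). Output: KMT

Answer: KMT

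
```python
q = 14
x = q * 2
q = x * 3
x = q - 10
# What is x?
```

Trace:
`q = 14` → q = 14
`x = q * 2` → x = 28
`q = x * 3` → q = 84
`x = q - 10` → x = 74
So x = 74

Answer: 74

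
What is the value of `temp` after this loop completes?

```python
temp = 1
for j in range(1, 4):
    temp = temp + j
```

Start at 1, add 1 through 3
`temp` takes the values: 1 → 2 → 4 → 7

Answer: 7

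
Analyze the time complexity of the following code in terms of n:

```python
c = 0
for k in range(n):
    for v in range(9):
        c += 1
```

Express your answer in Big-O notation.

Each loop level contributes: n × 1. Multiplying the contributions gives O(n).

Answer: O(n)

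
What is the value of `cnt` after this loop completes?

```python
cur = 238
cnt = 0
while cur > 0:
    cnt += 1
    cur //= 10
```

Count digits by repeated division by 10
`cnt` takes the values: 0 → 1 → 2 → 3

Answer: 3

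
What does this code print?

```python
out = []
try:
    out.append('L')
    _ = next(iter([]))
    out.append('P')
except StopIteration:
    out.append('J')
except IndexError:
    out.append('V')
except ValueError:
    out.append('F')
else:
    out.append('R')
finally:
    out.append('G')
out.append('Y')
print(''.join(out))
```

Execution trace: 'L' (try body) → 'J' (except StopIteration) → 'G' (finally) → 'Y' (after the try/except). Output: LJGY

Answer: LJGY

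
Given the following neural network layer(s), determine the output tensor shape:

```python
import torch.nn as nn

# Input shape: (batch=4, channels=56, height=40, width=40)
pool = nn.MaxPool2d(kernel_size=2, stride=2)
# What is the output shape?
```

Input: (4, 56, 40, 40) -> Output: (4, 56, 20, 20)

Answer: (4, 56, 20, 20)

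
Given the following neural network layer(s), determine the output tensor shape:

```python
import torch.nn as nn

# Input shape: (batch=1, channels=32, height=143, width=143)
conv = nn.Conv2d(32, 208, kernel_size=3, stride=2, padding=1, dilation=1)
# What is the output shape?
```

Input: (1, 32, 143, 143) -> Output: (1, 208, 72, 72)

Answer: (1, 208, 72, 72)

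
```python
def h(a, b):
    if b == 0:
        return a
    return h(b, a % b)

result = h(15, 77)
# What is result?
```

h(15, 77) -> h(77, 15) -> h(15, 2) -> h(2, 1) -> h(1, 0) -> 1

Answer: 1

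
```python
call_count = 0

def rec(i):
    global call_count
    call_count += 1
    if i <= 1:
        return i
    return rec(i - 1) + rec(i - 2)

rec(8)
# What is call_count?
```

Calls(i) = 1 + Calls(i-1) + Calls(i-2); Calls(0)=Calls(1)=1. For i=8 this gives 67.

Answer: 67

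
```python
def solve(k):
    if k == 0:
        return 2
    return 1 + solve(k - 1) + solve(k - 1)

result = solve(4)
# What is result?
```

solve(k) = 1 + 2·solve(k-1), solve(0)=2. Closed form: (2+1)·2^4 - 1 = 47.

Answer: 47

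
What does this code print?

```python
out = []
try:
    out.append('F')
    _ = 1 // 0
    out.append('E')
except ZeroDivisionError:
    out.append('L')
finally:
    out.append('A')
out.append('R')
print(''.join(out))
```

Execution trace: 'F' (try body) → 'L' (except ZeroDivisionError) → 'A' (finally) → 'R' (after the try/except). Output: FLAR

Answer: FLAR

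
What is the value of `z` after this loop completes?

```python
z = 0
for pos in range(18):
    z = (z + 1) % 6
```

Increment mod 6, 18 times = 0
`z` takes the values: 0 → 1 → 2 → 3 → 4 → 5 → 0 → 1 → 2 → 3 → 4 → 5 → 0 → 1 → 2 → 3 → 4 → 5 → 0

Answer: 0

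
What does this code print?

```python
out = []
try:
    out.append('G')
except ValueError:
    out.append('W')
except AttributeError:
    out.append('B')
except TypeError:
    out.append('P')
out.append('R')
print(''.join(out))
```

Execution trace: 'G' (try body, no exception) → 'R' (after the try/except). Output: GR

Answer: GR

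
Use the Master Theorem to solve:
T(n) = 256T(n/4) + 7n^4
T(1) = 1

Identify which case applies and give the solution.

a=256, b=4, f(n)=7n^4. log_4(256) = 4. Since c=4 = 4, Case 2 applies: T(n) = Θ(n^log_b(a) · log n) = O(n^4 log n).

Answer: O(n^4 log n) - Case 2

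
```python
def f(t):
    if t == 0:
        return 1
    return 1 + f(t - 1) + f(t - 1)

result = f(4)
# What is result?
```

f(t) = 1 + 2·f(t-1), f(0)=1. Closed form: (1+1)·2^4 - 1 = 31.

Answer: 31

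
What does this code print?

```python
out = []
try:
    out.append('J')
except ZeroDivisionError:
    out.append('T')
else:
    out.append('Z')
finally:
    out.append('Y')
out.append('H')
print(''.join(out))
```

Execution trace: 'J' (try body, no exception) → 'Z' (else) → 'Y' (finally) → 'H' (after the try/except). Output: JZYH

Answer: JZYH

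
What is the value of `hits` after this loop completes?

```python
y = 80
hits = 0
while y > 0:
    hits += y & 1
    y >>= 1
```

Count set bits in 80 (binary: 0b1010000)
`hits` takes the values: 0 → 1 → 2

Answer: 2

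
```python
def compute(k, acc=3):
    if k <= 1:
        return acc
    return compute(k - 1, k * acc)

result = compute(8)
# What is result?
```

Accumulator trace (n, acc): (8, 3) -> (7, 24) -> (6, 168) -> (5, 1008) -> (4, 5040) -> (3, 20160) -> (2, 60480) -> (1, 120960) -> return 120960

Answer: 120960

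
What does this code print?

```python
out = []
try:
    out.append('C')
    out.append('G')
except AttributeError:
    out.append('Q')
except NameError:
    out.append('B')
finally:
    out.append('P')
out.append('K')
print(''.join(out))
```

Execution trace: 'C' (try body) → 'G' (try body, no exception) → 'P' (finally) → 'K' (after the try/except). Output: CGPK

Answer: CGPK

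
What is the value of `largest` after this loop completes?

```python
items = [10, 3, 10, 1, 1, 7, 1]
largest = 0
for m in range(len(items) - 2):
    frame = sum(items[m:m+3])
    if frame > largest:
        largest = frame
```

Max sum of 3-element window in [10, 3, 10, 1, 1, 7, 1]
`largest` takes the values: 0 → 23

Answer: 23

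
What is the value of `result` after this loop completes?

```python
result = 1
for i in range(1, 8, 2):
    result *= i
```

Product of 1, 3, 5, ... up to 7
`result` takes the values: 1 → 3 → 15 → 105

Answer: 105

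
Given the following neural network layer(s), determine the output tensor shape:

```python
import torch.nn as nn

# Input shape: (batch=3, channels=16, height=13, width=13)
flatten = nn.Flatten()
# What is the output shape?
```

Input: (3, 16, 13, 13) -> Output: (3, 2704)

Answer: (3, 2704)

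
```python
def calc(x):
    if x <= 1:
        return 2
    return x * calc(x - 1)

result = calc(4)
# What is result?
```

calc(4) = 4 * 3 * 2 * 2 = 48

Answer: 48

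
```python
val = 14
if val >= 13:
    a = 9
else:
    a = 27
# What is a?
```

Trace:
`val = 14` → val = 14
`if val >= 13: ...` → val >= 13 is True → a = 9
So a = 9

Answer: 9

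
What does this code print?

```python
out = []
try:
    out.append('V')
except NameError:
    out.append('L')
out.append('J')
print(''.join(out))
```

Execution trace: 'V' (try body, no exception) → 'J' (after the try/except). Output: VJ

Answer: VJ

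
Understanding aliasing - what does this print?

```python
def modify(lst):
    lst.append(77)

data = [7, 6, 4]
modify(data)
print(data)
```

Key concept: function modifies passed list.
Step by step:
`data = [7, 6, 4]` → data = [7, 6, 4]
`modify(data)` → data = [7, 6, 4, 77]
`print(data)` → prints [7, 6, 4, 77]

Answer: [7, 6, 4, 77]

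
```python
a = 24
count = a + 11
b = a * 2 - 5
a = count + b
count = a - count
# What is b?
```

Trace:
`a = 24` → a = 24
`count = a + 11` → count = 35
`b = a * 2 - 5` → b = 43
`a = count + b` → a = 78
`count = a - count` → count = 43
So b = 43

Answer: 43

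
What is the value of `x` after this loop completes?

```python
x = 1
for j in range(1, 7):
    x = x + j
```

Start at 1, add 1 through 6
`x` takes the values: 1 → 2 → 4 → 7 → 11 → 16 → 22

Answer: 22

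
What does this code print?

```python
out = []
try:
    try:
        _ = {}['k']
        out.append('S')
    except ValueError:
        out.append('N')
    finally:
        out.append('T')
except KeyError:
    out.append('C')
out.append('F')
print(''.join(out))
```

Execution trace: 'T' (finally) → 'C' (outer except KeyError) → 'F' (after the try/except). Output: TCF

Answer: TCF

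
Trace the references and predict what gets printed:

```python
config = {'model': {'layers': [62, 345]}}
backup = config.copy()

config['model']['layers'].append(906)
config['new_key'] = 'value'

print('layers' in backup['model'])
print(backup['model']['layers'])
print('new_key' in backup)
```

Key concept: shallow copy gotcha with nested dict.
Step by step:
`config = {'model': {'layers': [62, 345]}}` → config = {'model': {'layers': [62, 345]}}
`backup = config.copy()` → backup = {'model': {'layers': [62, 345]}}
`config['model']['layers'].append(906)` → config = {'model': {'layers': [62, 345, 906]}}; backup = {'model': {'layers': [62, 345, 906]}}
`config['new_key'] = 'value'` → config = {'model': {'layers': [62, 345, 906]}, 'new_key': 'value'}
`print('layers' in backup['model'])` → prints True
`print(backup['model']['layers'])` → prints [62, 345, 906]
`print('new_key' in backup)` → prints False

Answer:
True
[62, 345, 906]
False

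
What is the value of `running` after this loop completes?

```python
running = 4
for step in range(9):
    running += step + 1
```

Start at 4, add 1 to 9 = 49
`running` takes the values: 4 → 5 → 7 → 10 → 14 → 19 → 25 → 32 → 40 → 49

Answer: 49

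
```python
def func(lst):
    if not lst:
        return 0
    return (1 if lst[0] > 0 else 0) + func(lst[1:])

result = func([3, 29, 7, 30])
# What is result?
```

Count of positive elements in [3, 29, 7, 30] = 4

Answer: 4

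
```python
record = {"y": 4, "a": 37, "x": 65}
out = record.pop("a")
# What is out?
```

Trace:
`record = {"y": 4, "a": 37, "x": 65}` → record = {'y': 4, 'a': 37, 'x': 65}
`out = record.pop("a")` → record = {'y': 4, 'x': 65}; out = 37
So out = 37

Answer: 37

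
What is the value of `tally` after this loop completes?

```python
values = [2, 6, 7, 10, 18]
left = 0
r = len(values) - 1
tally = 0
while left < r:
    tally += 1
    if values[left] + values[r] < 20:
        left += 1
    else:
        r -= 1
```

Steps to find pair summing to 20
`tally` takes the values: 0 → 1 → 2 → 3 → 4

Answer: 4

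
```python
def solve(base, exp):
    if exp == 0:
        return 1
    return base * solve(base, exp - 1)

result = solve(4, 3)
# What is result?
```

solve(4, 3) = 4 * 4 * 4 = 64

Answer: 64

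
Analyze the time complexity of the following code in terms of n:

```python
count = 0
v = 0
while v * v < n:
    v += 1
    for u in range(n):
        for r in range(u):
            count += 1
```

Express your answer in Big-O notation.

Each loop level contributes: √n × n × n. Multiplying the contributions gives O(n^2√n).

Answer: O(n^2√n)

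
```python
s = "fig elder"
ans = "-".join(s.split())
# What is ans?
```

Trace:
`s = "fig elder"` → s = 'fig elder'
`ans = "-".join(s.split())` → ans = 'fig-elder'
So ans = 'fig-elder'

Answer: 'fig-elder'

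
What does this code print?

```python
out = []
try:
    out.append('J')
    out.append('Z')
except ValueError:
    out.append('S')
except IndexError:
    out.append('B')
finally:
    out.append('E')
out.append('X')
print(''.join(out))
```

Execution trace: 'J' (try body) → 'Z' (try body, no exception) → 'E' (finally) → 'X' (after the try/except). Output: JZEX

Answer: JZEX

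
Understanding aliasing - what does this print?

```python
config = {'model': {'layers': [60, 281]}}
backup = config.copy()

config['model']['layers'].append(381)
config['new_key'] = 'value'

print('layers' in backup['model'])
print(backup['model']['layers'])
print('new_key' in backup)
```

Key concept: shallow copy gotcha with nested dict.
Step by step:
`config = {'model': {'layers': [60, 281]}}` → config = {'model': {'layers': [60, 281]}}
`backup = config.copy()` → backup = {'model': {'layers': [60, 281]}}
`config['model']['layers'].append(381)` → config = {'model': {'layers': [60, 281, 381]}}; backup = {'model': {'layers': [60, 281, 381]}}
`config['new_key'] = 'value'` → config = {'model': {'layers': [60, 281, 381]}, 'new_key': 'value'}
`print('layers' in backup['model'])` → prints True
`print(backup['model']['layers'])` → prints [60, 281, 381]
`print('new_key' in backup)` → prints False

Answer:
True
[60, 281, 381]
False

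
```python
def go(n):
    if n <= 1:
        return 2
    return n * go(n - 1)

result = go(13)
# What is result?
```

go(13) = 13 * 12 * 11 * 10 * 9 * 8 * 7 * 6 * 5 * 4 * 3 * 2 * 2 = 12454041600

Answer: 12454041600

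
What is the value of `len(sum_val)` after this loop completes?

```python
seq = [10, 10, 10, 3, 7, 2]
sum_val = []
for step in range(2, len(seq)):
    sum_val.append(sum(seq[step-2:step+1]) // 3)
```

Number of 3-element averages
`sum_val` takes the values: [] → [10] → [10, 7] → [10, 7, 6] → [10, 7, 6, 4]
So `len(sum_val)` = 4

Answer: 4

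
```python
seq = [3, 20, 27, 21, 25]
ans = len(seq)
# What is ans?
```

Trace:
`seq = [3, 20, 27, 21, 25]` → seq = [3, 20, 27, 21, 25]
`ans = len(seq)` → ans = 5
So ans = 5

Answer: 5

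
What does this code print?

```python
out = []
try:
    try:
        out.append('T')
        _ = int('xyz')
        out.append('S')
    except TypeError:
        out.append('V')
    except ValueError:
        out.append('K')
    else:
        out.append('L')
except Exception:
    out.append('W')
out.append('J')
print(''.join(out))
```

Execution trace: 'T' (inner try body) → 'K' (inner except ValueError) → 'J' (after the try/except). Output: TKJ

Answer: TKJ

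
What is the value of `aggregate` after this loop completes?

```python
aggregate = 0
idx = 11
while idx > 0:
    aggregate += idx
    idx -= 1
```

Sum 11 down to 1
`aggregate` takes the values: 0 → 11 → 21 → 30 → 38 → 45 → 51 → 56 → 60 → 63 → 65 → 66

Answer: 66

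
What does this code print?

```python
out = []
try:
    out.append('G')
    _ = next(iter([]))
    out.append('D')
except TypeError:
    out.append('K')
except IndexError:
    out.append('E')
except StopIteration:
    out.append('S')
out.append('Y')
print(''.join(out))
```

Execution trace: 'G' (try body) → 'S' (except StopIteration) → 'Y' (after the try/except). Output: GSY

Answer: GSY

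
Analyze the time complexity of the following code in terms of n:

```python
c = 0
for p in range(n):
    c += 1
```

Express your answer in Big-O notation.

Each loop level contributes: n. Multiplying the contributions gives O(n).

Answer: O(n)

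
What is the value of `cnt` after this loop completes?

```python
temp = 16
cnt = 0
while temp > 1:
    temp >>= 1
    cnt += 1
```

Count right shifts until 1
`cnt` takes the values: 0 → 1 → 2 → 3 → 4

Answer: 4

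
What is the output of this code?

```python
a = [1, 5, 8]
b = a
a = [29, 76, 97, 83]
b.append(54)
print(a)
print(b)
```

Key concept: rebinding vs mutation: a is rebound to a new list, b still points at the original.
Step by step:
`a = [1, 5, 8]` → a = [1, 5, 8]
`b = a` → b = [1, 5, 8] (same object as a)
`a = [29, 76, 97, 83]` → a = [29, 76, 97, 83]
`b.append(54)` → b = [1, 5, 8, 54]
`print(a)` → prints [29, 76, 97, 83]
`print(b)` → prints [1, 5, 8, 54]

Answer:
[29, 76, 97, 83]
[1, 5, 8, 54]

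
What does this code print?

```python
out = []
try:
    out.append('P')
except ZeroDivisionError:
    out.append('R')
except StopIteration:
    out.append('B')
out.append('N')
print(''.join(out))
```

Execution trace: 'P' (try body, no exception) → 'N' (after the try/except). Output: PN

Answer: PN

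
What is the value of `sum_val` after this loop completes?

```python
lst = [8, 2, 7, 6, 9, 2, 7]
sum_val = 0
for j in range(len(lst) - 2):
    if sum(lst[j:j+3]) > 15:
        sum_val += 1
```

Count windows with sum > 15
`sum_val` takes the values: 0 → 1 → 2 → 3 → 4

Answer: 4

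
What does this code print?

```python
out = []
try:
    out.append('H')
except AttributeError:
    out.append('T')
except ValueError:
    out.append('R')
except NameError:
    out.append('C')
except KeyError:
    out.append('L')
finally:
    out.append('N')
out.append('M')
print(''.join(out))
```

Execution trace: 'H' (try body, no exception) → 'N' (finally) → 'M' (after the try/except). Output: HNM

Answer: HNM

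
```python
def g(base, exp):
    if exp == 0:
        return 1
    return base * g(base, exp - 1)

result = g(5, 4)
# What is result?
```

g(5, 4) = 5 * 5 * 5 * 5 = 625

Answer: 625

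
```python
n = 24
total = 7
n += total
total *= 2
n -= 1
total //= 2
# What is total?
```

Trace:
`n = 24` → n = 24
`total = 7` → total = 7
`n += total` → n = 31
`total *= 2` → total = 14
`n -= 1` → n = 30
`total //= 2` → total = 7
So total = 7

Answer: 7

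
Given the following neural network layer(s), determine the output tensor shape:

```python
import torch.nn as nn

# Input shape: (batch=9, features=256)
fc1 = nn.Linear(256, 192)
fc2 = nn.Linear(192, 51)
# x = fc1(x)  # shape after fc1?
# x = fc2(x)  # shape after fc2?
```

Input: (9, 256) -> after fc1: (9, 192) -> Output: (9, 51)

Answer: (9, 51)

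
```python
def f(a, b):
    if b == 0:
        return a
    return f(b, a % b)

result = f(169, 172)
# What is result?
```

f(169, 172) -> f(172, 169) -> f(169, 3) -> f(3, 1) -> f(1, 0) -> 1

Answer: 1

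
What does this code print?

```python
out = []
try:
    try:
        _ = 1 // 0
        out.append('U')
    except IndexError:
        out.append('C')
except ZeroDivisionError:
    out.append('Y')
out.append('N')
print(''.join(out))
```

Execution trace: 'Y' (outer except ZeroDivisionError) → 'N' (after the try/except). Output: YN

Answer: YN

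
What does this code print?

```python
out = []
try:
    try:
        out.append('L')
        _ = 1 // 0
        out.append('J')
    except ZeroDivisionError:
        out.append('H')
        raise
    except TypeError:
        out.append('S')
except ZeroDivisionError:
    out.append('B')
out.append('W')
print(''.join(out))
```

Execution trace: 'L' (inner try body) → 'H' (inner except ZeroDivisionError) → 'B' (outer except ZeroDivisionError) → 'W' (after the try/except). Output: LHBW

Answer: LHBW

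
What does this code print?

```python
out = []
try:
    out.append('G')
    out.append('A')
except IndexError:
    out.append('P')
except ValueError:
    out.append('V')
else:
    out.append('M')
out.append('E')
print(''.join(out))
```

Execution trace: 'G' (try body) → 'A' (try body, no exception) → 'M' (else) → 'E' (after the try/except). Output: GAME

Answer: GAME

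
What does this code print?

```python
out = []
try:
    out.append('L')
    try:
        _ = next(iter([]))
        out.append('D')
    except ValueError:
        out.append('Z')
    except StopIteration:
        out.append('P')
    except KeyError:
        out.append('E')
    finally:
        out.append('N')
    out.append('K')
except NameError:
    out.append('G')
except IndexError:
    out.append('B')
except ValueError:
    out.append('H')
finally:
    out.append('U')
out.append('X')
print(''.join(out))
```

Execution trace: 'L' (try body) → 'P' (inner except StopIteration) → 'N' (inner finally) → 'K' (try body, no exception) → 'U' (finally) → 'X' (after the try/except). Output: LPNKUX

Answer: LPNKUX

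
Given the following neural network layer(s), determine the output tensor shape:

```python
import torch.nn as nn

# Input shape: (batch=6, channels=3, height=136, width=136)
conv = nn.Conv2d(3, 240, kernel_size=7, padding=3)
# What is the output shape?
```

Input: (6, 3, 136, 136) -> Output: (6, 240, 136, 136)

Answer: (6, 240, 136, 136)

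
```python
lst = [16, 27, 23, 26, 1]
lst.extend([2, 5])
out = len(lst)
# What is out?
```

Trace:
`lst = [16, 27, 23, 26, 1]` → lst = [16, 27, 23, 26, 1]
`lst.extend([2, 5])` → lst = [16, 27, 23, 26, 1, 2, 5]
`out = len(lst)` → out = 7
So out = 7

Answer: 7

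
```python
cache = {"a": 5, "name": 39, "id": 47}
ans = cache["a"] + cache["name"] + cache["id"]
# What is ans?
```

Trace:
`cache = {"a": 5, "name": 39, "id": 47}` → cache = {'a': 5, 'name': 39, 'id': 47}
`ans = cache["a"] + cache["name"] + cache["id"]` → ans = 91
So ans = 91

Answer: 91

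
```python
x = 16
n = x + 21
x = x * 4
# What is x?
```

Trace:
`x = 16` → x = 16
`n = x + 21` → n = 37
`x = x * 4` → x = 64
So x = 64

Answer: 64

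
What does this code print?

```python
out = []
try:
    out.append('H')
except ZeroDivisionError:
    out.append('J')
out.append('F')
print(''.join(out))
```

Execution trace: 'H' (try body, no exception) → 'F' (after the try/except). Output: HF

Answer: HF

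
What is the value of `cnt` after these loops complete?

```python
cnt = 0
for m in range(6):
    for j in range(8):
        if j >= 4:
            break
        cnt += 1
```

Inner breaks at 4, outer runs 6 times
`cnt` takes the values: 0 → 1 → 2 → 3 → 4 → 5 → 6 → 7 → 8 → 9 → 10 → 11 → 12 → 13 → 14 → 15 → 16 → 17 → 18 → 19 → 20 → 21 → 22 → 23 → 24

Answer: 24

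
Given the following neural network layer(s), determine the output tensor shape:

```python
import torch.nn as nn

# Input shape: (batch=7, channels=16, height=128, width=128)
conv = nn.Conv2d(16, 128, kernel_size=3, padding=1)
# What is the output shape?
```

Input: (7, 16, 128, 128) -> Output: (7, 128, 128, 128)

Answer: (7, 128, 128, 128)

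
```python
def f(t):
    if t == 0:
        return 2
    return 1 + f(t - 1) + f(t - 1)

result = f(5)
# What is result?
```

f(t) = 1 + 2·f(t-1), f(0)=2. Closed form: (2+1)·2^5 - 1 = 95.

Answer: 95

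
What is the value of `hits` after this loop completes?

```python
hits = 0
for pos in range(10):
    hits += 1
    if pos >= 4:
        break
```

Loop breaks when pos reaches 4, hits is 5
`hits` takes the values: 0 → 1 → 2 → 3 → 4 → 5

Answer: 5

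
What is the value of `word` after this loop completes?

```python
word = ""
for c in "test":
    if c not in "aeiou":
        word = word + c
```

Remove vowels from 'test'
`word` takes the values: "" → "t" → "ts" → "tst"

Answer: "tst"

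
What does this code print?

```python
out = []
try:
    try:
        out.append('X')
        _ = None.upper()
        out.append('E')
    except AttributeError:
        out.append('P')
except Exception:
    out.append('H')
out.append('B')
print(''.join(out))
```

Execution trace: 'X' (inner try body) → 'P' (inner except AttributeError) → 'B' (after the try/except). Output: XPB

Answer: XPB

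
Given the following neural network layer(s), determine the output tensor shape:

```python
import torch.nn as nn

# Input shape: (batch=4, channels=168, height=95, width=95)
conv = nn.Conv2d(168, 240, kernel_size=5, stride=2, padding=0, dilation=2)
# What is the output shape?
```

Input: (4, 168, 95, 95) -> Output: (4, 240, 44, 44)

Answer: (4, 240, 44, 44)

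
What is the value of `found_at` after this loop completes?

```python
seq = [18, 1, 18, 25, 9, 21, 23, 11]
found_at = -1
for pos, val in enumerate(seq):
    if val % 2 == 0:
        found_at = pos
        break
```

First even number index in [18, 1, 18, 25, 9, 21, 23, 11]
`found_at` takes the values: -1 → 0

Answer: 0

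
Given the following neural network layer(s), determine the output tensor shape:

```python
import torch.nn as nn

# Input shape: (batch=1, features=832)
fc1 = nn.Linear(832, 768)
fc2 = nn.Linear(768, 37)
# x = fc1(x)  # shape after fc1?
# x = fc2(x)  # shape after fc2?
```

Input: (1, 832) -> after fc1: (1, 768) -> Output: (1, 37)

Answer: (1, 37)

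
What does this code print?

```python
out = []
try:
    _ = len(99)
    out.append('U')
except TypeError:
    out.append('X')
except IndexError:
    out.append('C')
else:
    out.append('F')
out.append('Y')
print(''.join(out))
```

Execution trace: 'X' (except TypeError) → 'Y' (after the try/except). Output: XY

Answer: XY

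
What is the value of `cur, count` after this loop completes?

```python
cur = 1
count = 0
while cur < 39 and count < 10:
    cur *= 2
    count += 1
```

Double until >= 39 or 10 iterations
`cur, count` takes the values: (1, 0) → (2, 0) → (2, 1) → (4, 1) → (4, 2) → (8, 2) → (8, 3) → (16, 3) → (16, 4) → (32, 4) → (32, 5) → (64, 5) → (64, 6)

Answer: 64, 6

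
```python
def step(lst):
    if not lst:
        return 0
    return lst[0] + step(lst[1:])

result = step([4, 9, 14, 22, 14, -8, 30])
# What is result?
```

4 + 9 + 14 + 22 + 14 + (-8) + 30 + 0 = 85

Answer: 85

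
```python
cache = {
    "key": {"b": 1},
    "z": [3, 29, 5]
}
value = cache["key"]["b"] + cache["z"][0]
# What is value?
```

Trace:
`cache = { ...` → cache = {'key': {'b': 1}, 'z': [3, 29, 5]}
`value = cache["key"]["b"] + cache["z"][0]` → value = 4
So value = 4

Answer: 4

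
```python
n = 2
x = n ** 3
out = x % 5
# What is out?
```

Trace:
`n = 2` → n = 2
`x = n ** 3` → x = 8
`out = x % 5` → out = 3
So out = 3

Answer: 3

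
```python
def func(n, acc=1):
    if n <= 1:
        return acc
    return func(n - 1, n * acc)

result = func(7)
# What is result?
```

Accumulator trace (n, acc): (7, 1) -> (6, 7) -> (5, 42) -> (4, 210) -> (3, 840) -> (2, 2520) -> (1, 5040) -> return 5040

Answer: 5040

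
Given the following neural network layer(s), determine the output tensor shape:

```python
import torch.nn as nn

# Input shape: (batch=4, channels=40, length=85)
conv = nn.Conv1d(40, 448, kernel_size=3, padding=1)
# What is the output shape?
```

Input: (4, 40, 85) -> Output: (4, 448, 85)

Answer: (4, 448, 85)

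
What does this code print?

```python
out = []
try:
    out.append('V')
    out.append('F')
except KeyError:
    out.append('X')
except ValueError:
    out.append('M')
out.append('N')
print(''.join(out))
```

Execution trace: 'V' (try body) → 'F' (try body, no exception) → 'N' (after the try/except). Output: VFN

Answer: VFN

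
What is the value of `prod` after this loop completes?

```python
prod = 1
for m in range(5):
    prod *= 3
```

3^5 = 243
`prod` takes the values: 1 → 3 → 9 → 27 → 81 → 243

Answer: 243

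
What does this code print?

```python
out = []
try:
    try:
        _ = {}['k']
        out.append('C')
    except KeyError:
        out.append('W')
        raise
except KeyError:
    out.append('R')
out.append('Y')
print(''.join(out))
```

Execution trace: 'W' (inner except KeyError) → 'R' (outer except KeyError) → 'Y' (after the try/except). Output: WRY

Answer: WRY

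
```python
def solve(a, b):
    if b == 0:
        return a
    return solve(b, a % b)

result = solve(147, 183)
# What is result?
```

solve(147, 183) -> solve(183, 147) -> solve(147, 36) -> solve(36, 3) -> solve(3, 0) -> 3

Answer: 3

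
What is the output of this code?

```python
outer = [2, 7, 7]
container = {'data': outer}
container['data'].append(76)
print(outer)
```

Key concept: dict holds reference to list.
Step by step:
`outer = [2, 7, 7]` → outer = [2, 7, 7]
`container = {'data': outer}` → container = {'data': [2, 7, 7]}
`container['data'].append(76)` → outer = [2, 7, 7, 76]; container = {'data': [2, 7, 7, 76]}
`print(outer)` → prints [2, 7, 7, 76]

Answer: [2, 7, 7, 76]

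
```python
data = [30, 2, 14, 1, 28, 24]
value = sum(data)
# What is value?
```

Trace:
`data = [30, 2, 14, 1, 28, 24]` → data = [30, 2, 14, 1, 28, 24]
`value = sum(data)` → value = 99
So value = 99

Answer: 99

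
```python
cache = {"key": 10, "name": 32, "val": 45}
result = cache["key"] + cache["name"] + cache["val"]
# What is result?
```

Trace:
`cache = {"key": 10, "name": 32, "val": 45}` → cache = {'key': 10, 'name': 32, 'val': 45}
`result = cache["key"] + cache["name"] + cache["val"]` → result = 87
So result = 87

Answer: 87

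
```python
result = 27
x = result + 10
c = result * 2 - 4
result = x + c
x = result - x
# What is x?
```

Trace:
`result = 27` → result = 27
`x = result + 10` → x = 37
`c = result * 2 - 4` → c = 50
`result = x + c` → result = 87
`x = result - x` → x = 50
So x = 50

Answer: 50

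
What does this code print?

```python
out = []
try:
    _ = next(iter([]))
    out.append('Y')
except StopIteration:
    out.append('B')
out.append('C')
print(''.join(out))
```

Execution trace: 'B' (except StopIteration) → 'C' (after the try/except). Output: BC

Answer: BC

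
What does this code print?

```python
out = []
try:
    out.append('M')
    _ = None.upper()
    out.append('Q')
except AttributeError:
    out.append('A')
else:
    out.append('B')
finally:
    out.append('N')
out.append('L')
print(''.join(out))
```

Execution trace: 'M' (try body) → 'A' (except AttributeError) → 'N' (finally) → 'L' (after the try/except). Output: MANL

Answer: MANL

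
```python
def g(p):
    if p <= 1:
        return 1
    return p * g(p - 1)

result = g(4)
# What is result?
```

g(4) = 4 * 3 * 2 * 1 = 24

Answer: 24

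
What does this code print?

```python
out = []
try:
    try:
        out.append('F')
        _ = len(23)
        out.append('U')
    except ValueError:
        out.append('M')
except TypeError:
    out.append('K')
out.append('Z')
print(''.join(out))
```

Execution trace: 'F' (try body) → 'K' (outer except TypeError) → 'Z' (after the try/except). Output: FKZ

Answer: FKZ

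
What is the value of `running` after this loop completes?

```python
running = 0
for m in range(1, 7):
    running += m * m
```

Sum of squares 1² to 6² = 91
`running` takes the values: 0 → 1 → 5 → 14 → 30 → 55 → 91

Answer: 91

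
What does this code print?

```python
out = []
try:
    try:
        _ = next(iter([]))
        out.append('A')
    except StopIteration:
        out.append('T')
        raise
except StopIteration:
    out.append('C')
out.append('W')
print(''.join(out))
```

Execution trace: 'T' (inner except StopIteration) → 'C' (outer except StopIteration) → 'W' (after the try/except). Output: TCW

Answer: TCW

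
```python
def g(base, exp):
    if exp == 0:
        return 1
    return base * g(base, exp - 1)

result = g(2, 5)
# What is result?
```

g(2, 5) = 2 * 2 * 2 * 2 * 2 = 32

Answer: 32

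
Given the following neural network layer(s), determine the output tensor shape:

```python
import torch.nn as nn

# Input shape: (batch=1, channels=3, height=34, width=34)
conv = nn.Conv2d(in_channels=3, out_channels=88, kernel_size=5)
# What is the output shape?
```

Input: (1, 3, 34, 34) -> Output: (1, 88, 30, 30)

Answer: (1, 88, 30, 30)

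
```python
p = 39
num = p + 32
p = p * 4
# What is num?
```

Trace:
`p = 39` → p = 39
`num = p + 32` → num = 71
`p = p * 4` → p = 156
So num = 71

Answer: 71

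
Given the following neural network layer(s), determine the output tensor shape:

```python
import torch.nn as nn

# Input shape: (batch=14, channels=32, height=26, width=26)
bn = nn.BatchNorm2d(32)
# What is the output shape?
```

Input: (14, 32, 26, 26) -> Output: (14, 32, 26, 26)

Answer: (14, 32, 26, 26)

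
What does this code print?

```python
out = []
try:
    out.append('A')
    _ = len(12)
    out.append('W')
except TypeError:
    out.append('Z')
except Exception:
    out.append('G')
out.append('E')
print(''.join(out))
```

Execution trace: 'A' (try body) → 'Z' (except TypeError) → 'E' (after the try/except). Output: AZE

Answer: AZE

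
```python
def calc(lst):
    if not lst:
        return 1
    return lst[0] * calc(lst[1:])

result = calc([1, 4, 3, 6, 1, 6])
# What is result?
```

Product over [1, 4, 3, 6, 1, 6] = 1 * 4 * 3 * 6 * 1 * 6 = 432

Answer: 432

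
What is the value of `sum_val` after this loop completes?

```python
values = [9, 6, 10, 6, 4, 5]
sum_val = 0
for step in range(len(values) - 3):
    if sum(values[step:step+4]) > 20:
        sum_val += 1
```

Count windows with sum > 20
`sum_val` takes the values: 0 → 1 → 2 → 3

Answer: 3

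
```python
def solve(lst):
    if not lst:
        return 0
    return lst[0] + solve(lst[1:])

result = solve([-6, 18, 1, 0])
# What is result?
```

(-6) + 18 + 1 + 0 + 0 = 13

Answer: 13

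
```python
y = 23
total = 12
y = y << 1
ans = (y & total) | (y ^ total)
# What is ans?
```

Trace:
`y = 23` → y = 23
`total = 12` → total = 12
`y = y << 1` → y = 46
`ans = (y & total) | (y ^ total)` → ans = 46
So ans = 46

Answer: 46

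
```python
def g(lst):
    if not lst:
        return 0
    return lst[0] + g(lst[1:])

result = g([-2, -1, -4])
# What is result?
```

(-2) + (-1) + (-4) + 0 = -7

Answer: -7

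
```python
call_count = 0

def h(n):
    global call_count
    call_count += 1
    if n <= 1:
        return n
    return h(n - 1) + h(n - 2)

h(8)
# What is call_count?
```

Calls(n) = 1 + Calls(n-1) + Calls(n-2); Calls(0)=Calls(1)=1. For n=8 this gives 67.

Answer: 67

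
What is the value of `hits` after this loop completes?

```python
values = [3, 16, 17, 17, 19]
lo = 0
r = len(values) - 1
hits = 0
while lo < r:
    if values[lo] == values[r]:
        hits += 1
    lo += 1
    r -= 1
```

Count matching pairs from ends
`hits` takes the values: 0

Answer: 0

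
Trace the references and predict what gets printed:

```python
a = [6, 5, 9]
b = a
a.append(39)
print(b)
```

Key concept: basic list aliasing.
Step by step:
`a = [6, 5, 9]` → a = [6, 5, 9]
`b = a` → b = [6, 5, 9] (same object as a)
`a.append(39)` → a = [6, 5, 9, 39] (same object as b); b = [6, 5, 9, 39] (same object as a)
`print(b)` → prints [6, 5, 9, 39]

Answer: [6, 5, 9, 39]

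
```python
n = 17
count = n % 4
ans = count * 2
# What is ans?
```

Trace:
`n = 17` → n = 17
`count = n % 4` → count = 1
`ans = count * 2` → ans = 2
So ans = 2

Answer: 2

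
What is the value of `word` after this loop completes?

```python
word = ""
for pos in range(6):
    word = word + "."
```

Repeat '.' 6 times
`word` takes the values: "" → "." → ".." → "..." → "...." → "....." → "......"

Answer: "......"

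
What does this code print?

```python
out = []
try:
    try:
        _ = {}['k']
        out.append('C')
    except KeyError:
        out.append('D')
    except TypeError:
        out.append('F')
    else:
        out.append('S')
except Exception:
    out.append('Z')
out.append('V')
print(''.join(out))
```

Execution trace: 'D' (inner except KeyError) → 'V' (after the try/except). Output: DV

Answer: DV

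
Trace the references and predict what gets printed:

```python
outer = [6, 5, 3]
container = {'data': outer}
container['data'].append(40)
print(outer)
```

Key concept: dict holds reference to list.
Step by step:
`outer = [6, 5, 3]` → outer = [6, 5, 3]
`container = {'data': outer}` → container = {'data': [6, 5, 3]}
`container['data'].append(40)` → outer = [6, 5, 3, 40]; container = {'data': [6, 5, 3, 40]}
`print(outer)` → prints [6, 5, 3, 40]

Answer: [6, 5, 3, 40]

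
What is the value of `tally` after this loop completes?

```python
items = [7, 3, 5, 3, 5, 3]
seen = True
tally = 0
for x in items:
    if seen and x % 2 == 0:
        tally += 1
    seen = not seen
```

Count even values at even positions
`tally` takes the values: 0

Answer: 0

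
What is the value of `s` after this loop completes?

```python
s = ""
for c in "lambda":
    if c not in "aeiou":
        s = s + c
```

Remove vowels from 'lambda'
`s` takes the values: "" → "l" → "lm" → "lmb" → "lmbd"

Answer: "lmbd"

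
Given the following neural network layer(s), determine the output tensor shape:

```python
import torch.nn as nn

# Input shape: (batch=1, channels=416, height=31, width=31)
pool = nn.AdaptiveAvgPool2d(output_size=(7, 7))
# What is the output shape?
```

Input: (1, 416, 31, 31) -> Output: (1, 416, 7, 7)

Answer: (1, 416, 7, 7)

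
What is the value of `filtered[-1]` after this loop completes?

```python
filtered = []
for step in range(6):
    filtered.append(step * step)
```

Last element of squares 0 to 5
`filtered` takes the values: [] → [0] → [0, 1] → [0, 1, 4] → [0, 1, 4, 9] → [0, 1, 4, 9, 16] → [0, 1, 4, 9, 16, 25]
So `filtered[-1]` = 25

Answer: 25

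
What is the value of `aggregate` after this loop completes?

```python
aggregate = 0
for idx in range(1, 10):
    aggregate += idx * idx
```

Sum of squares 1² to 9² = 285
`aggregate` takes the values: 0 → 1 → 5 → 14 → 30 → 55 → 91 → 140 → 204 → 285

Answer: 285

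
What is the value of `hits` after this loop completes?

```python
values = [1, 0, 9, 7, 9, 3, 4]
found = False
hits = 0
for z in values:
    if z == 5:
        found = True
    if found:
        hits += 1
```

Count elements after first 5 in [1, 0, 9, 7, 9, 3, 4]
`hits` takes the values: 0

Answer: 0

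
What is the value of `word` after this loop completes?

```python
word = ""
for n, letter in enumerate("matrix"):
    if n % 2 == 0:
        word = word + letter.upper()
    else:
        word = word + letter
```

Uppercase even positions in 'matrix'
`word` takes the values: "" → "M" → "Ma" → "MaT" → "MaTr" → "MaTrI" → "MaTrIx"

Answer: "MaTrIx"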